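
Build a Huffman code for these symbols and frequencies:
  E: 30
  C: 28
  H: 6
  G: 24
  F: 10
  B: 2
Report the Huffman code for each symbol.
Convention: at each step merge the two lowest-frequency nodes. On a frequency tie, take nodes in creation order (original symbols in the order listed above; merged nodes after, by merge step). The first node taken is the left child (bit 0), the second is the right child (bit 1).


Huffman tree construction:
Step 1: Merge B(2) + H(6) = 8
Step 2: Merge (B+H)(8) + F(10) = 18
Step 3: Merge ((B+H)+F)(18) + G(24) = 42
Step 4: Merge C(28) + E(30) = 58
Step 5: Merge (((B+H)+F)+G)(42) + (C+E)(58) = 100
Read each symbol's code off the tree from the root (left child = 0, right child = 1).

Codes:
  E: 11 (length 2)
  C: 10 (length 2)
  H: 0001 (length 4)
  G: 01 (length 2)
  F: 001 (length 3)
  B: 0000 (length 4)
Average code length: 226/100 = 2.2600 bits/symbol


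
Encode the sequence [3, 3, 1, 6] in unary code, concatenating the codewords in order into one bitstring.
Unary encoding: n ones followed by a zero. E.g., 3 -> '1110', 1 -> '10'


Encode each number as n ones followed by a terminating 0:
  3 -> 1110 (4 bits)
  3 -> 1110 (4 bits)
  1 -> 10 (2 bits)
  6 -> 1111110 (7 bits)
Total length = 4 + 4 + 2 + 7 = 17 bits.

Unary([3, 3, 1, 6]) = 11101110101111110 (17 bits)


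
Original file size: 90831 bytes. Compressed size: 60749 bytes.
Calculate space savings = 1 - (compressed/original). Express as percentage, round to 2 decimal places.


ratio = compressed/original = 60749/90831 = 0.668814
savings = 1 - ratio = 1 - 0.668814 = 0.331186
as a percentage: 0.331186 * 100 = 33.12%

Space savings = 1 - 60749/90831 = 33.12%


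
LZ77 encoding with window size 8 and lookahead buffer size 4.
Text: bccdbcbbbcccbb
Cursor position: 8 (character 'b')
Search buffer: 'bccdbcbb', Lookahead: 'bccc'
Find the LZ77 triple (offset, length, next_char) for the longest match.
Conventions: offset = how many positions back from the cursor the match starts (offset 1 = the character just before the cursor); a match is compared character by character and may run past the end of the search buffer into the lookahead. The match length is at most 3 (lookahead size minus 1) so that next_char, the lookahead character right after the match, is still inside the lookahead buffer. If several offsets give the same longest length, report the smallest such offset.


Try each offset into the search buffer:
  offset=1 (pos 7, char 'b'): match length 1
  offset=2 (pos 6, char 'b'): match length 1
  offset=3 (pos 5, char 'c'): match length 0
  offset=4 (pos 4, char 'b'): match length 2
  offset=5 (pos 3, char 'd'): match length 0
  offset=6 (pos 2, char 'c'): match length 0
  offset=7 (pos 1, char 'c'): match length 0
  offset=8 (pos 0, char 'b'): match length 3
Longest match has length 3 at offset 8.
next_char = character at position 8 + 3 = 11 -> 'c'

Best match: offset=8, length=3 (matching 'bcc' starting at position 0)
LZ77 triple: (8, 3, 'c')


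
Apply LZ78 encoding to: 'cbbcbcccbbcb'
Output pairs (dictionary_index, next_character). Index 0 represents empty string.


LZ78 encoding steps:
Dictionary: {0: ''}
Step 1: w='' (idx 0), next='c' -> output (0, 'c'), add 'c' as idx 1
Step 2: w='' (idx 0), next='b' -> output (0, 'b'), add 'b' as idx 2
Step 3: w='b' (idx 2), next='c' -> output (2, 'c'), add 'bc' as idx 3
Step 4: w='bc' (idx 3), next='c' -> output (3, 'c'), add 'bcc' as idx 4
Step 5: w='c' (idx 1), next='b' -> output (1, 'b'), add 'cb' as idx 5
Step 6: w='bc' (idx 3), next='b' -> output (3, 'b'), add 'bcb' as idx 6


Encoded: [(0, 'c'), (0, 'b'), (2, 'c'), (3, 'c'), (1, 'b'), (3, 'b')]


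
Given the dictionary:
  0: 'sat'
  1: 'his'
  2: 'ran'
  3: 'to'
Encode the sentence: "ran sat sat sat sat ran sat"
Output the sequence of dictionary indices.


Look up each word in the dictionary:
  'ran' -> 2
  'sat' -> 0
  'sat' -> 0
  'sat' -> 0
  'sat' -> 0
  'ran' -> 2
  'sat' -> 0

Encoded: [2, 0, 0, 0, 0, 2, 0]


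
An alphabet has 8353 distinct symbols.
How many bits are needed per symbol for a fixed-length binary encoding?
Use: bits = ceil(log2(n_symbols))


log2(8353) = 13.0281
Bracket: 2^13 = 8192 < 8353 <= 2^14 = 16384
So ceil(log2(8353)) = 14

bits = ceil(log2(8353)) = ceil(13.0281) = 14 bits


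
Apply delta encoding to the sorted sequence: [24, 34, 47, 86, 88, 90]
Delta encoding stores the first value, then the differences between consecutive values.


First value: 24
Deltas:
  34 - 24 = 10
  47 - 34 = 13
  86 - 47 = 39
  88 - 86 = 2
  90 - 88 = 2


Delta encoded: [24, 10, 13, 39, 2, 2]


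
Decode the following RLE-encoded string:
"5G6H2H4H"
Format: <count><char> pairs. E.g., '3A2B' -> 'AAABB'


Expanding each <count><char> pair:
  5G -> 'GGGGG'
  6H -> 'HHHHHH'
  2H -> 'HH'
  4H -> 'HHHH'

Decoded = GGGGGHHHHHHHHHHHH


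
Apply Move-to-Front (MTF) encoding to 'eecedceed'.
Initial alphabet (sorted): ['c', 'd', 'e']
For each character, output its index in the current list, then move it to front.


MTF encoding:
'e': index 2 in ['c', 'd', 'e'] -> ['e', 'c', 'd']
'e': index 0 in ['e', 'c', 'd'] -> ['e', 'c', 'd']
'c': index 1 in ['e', 'c', 'd'] -> ['c', 'e', 'd']
'e': index 1 in ['c', 'e', 'd'] -> ['e', 'c', 'd']
'd': index 2 in ['e', 'c', 'd'] -> ['d', 'e', 'c']
'c': index 2 in ['d', 'e', 'c'] -> ['c', 'd', 'e']
'e': index 2 in ['c', 'd', 'e'] -> ['e', 'c', 'd']
'e': index 0 in ['e', 'c', 'd'] -> ['e', 'c', 'd']
'd': index 2 in ['e', 'c', 'd'] -> ['d', 'e', 'c']


Output: [2, 0, 1, 1, 2, 2, 2, 0, 2]


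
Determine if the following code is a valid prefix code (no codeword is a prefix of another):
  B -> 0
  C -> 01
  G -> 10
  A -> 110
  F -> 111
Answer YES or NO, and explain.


Checking each pair (does one codeword prefix another?):
  B='0' vs C='01': prefix -- VIOLATION

NO -- this is NOT a valid prefix code. B (0) is a prefix of C (01).


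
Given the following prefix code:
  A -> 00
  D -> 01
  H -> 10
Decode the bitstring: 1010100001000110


Decoding step by step:
Bits 10 -> H
Bits 10 -> H
Bits 10 -> H
Bits 00 -> A
Bits 01 -> D
Bits 00 -> A
Bits 01 -> D
Bits 10 -> H


Decoded message: HHHADADH


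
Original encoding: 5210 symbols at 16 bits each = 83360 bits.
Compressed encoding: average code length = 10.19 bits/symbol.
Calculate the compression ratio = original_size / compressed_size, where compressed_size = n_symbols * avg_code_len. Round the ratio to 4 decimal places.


original_size = n_symbols * orig_bits = 5210 * 16 = 83360 bits
compressed_size = n_symbols * avg_code_len = 5210 * 10.19 = 53089.9 bits
ratio = original_size / compressed_size = 83360 / 53089.9 = 1.5702

Compression ratio = 1.5702


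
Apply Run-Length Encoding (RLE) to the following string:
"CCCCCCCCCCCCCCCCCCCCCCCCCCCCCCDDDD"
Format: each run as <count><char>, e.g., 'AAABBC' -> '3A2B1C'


Scanning runs left to right:
  i=0: run of 'C' x 30 -> '30C'
  i=30: run of 'D' x 4 -> '4D'

RLE = 30C4D


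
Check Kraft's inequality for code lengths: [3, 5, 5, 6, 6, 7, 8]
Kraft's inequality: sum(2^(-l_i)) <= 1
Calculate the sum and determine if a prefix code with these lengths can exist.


Sum = 2^(-3) + 2^(-5) + 2^(-5) + 2^(-6) + 2^(-6) + 2^(-7) + 2^(-8)
    = 0.125 + 0.03125 + 0.03125 + 0.015625 + 0.015625 + 0.0078125 + 0.00390625
    = 59/256 = 0.23046875
Since 0.23046875 <= 1, Kraft's inequality IS satisfied.
A prefix code with these lengths CAN exist.

Kraft sum = 0.23046875. Satisfied.


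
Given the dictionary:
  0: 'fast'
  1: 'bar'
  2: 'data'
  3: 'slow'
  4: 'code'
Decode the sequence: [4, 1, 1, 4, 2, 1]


Look up each index in the dictionary:
  4 -> 'code'
  1 -> 'bar'
  1 -> 'bar'
  4 -> 'code'
  2 -> 'data'
  1 -> 'bar'

Decoded: "code bar bar code data bar"


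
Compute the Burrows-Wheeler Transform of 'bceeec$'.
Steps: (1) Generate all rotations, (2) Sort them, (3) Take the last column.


Rotations (sorted):
  0: $bceeec -> last char: c
  1: bceeec$ -> last char: $
  2: c$bceee -> last char: e
  3: ceeec$b -> last char: b
  4: ec$bcee -> last char: e
  5: eec$bce -> last char: e
  6: eeec$bc -> last char: c


BWT = c$ebeec


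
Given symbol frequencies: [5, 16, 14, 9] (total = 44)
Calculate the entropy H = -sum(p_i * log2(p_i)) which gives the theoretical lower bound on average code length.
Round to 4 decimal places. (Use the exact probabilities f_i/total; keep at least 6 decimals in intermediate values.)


Per-symbol terms -p_i * log2(p_i) with p_i = f_i/44:
  p = 5/44 = 0.113636: log2(p) = -3.137504, -p*log2(p) = 0.356534
  p = 16/44 = 0.363636: log2(p) = -1.459432, -p*log2(p) = 0.530702
  p = 14/44 = 0.318182: log2(p) = -1.652077, -p*log2(p) = 0.525661
  p = 9/44 = 0.204545: log2(p) = -2.289507, -p*log2(p) = 0.468308
H = 0.356534 + 0.530702 + 0.525661 + 0.468308 = 1.881205

H = 1.8812 bits/symbol


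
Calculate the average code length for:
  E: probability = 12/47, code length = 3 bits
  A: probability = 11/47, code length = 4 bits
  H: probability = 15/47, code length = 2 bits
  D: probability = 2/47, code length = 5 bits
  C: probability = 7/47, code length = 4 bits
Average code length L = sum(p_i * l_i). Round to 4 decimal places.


Weighted contributions p_i * l_i:
  E: (12/47) * 3 = 36/47
  A: (11/47) * 4 = 44/47
  H: (15/47) * 2 = 30/47
  D: (2/47) * 5 = 10/47
  C: (7/47) * 4 = 28/47
Sum = (36 + 44 + 30 + 10 + 28)/47 = 148/47

L = 148/47 = 3.1489 bits/symbol


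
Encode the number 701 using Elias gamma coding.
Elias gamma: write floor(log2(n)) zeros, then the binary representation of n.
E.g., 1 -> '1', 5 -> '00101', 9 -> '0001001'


num_bits = floor(log2(701)) + 1 = 10
leading_zeros = num_bits - 1 = 9
binary(701) = 1010111101

Elias gamma(701) = '000000000' + '1010111101' = 0000000001010111101 (19 bits)


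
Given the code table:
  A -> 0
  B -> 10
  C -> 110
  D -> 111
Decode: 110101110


Decoding:
110 -> C
10 -> B
111 -> D
0 -> A


Result: CBDA


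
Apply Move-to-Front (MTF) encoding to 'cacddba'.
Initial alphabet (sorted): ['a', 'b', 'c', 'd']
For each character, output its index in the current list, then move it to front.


MTF encoding:
'c': index 2 in ['a', 'b', 'c', 'd'] -> ['c', 'a', 'b', 'd']
'a': index 1 in ['c', 'a', 'b', 'd'] -> ['a', 'c', 'b', 'd']
'c': index 1 in ['a', 'c', 'b', 'd'] -> ['c', 'a', 'b', 'd']
'd': index 3 in ['c', 'a', 'b', 'd'] -> ['d', 'c', 'a', 'b']
'd': index 0 in ['d', 'c', 'a', 'b'] -> ['d', 'c', 'a', 'b']
'b': index 3 in ['d', 'c', 'a', 'b'] -> ['b', 'd', 'c', 'a']
'a': index 3 in ['b', 'd', 'c', 'a'] -> ['a', 'b', 'd', 'c']


Output: [2, 1, 1, 3, 0, 3, 3]


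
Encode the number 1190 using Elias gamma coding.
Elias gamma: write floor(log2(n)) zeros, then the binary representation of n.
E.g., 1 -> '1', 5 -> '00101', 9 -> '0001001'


num_bits = floor(log2(1190)) + 1 = 11
leading_zeros = num_bits - 1 = 10
binary(1190) = 10010100110

Elias gamma(1190) = '0000000000' + '10010100110' = 000000000010010100110 (21 bits)


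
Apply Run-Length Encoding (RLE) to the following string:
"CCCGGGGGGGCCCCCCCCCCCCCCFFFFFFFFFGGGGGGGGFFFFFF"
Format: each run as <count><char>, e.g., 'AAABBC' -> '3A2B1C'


Scanning runs left to right:
  i=0: run of 'C' x 3 -> '3C'
  i=3: run of 'G' x 7 -> '7G'
  i=10: run of 'C' x 14 -> '14C'
  i=24: run of 'F' x 9 -> '9F'
  i=33: run of 'G' x 8 -> '8G'
  i=41: run of 'F' x 6 -> '6F'

RLE = 3C7G14C9F8G6F


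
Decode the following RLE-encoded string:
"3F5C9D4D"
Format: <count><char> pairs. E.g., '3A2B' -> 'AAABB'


Expanding each <count><char> pair:
  3F -> 'FFF'
  5C -> 'CCCCC'
  9D -> 'DDDDDDDDD'
  4D -> 'DDDD'

Decoded = FFFCCCCCDDDDDDDDDDDDD


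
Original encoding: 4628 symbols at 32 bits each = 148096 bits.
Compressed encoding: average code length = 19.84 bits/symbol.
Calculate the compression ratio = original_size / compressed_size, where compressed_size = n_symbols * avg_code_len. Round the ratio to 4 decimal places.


original_size = n_symbols * orig_bits = 4628 * 32 = 148096 bits
compressed_size = n_symbols * avg_code_len = 4628 * 19.84 = 91819.52 bits
ratio = original_size / compressed_size = 148096 / 91819.52 = 1.6129

Compression ratio = 1.6129


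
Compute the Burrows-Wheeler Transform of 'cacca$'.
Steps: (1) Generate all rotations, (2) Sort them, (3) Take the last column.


Rotations (sorted):
  0: $cacca -> last char: a
  1: a$cacc -> last char: c
  2: acca$c -> last char: c
  3: ca$cac -> last char: c
  4: cacca$ -> last char: $
  5: cca$ca -> last char: a


BWT = accc$a


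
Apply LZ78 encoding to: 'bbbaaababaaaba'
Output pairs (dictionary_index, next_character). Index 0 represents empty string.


LZ78 encoding steps:
Dictionary: {0: ''}
Step 1: w='' (idx 0), next='b' -> output (0, 'b'), add 'b' as idx 1
Step 2: w='b' (idx 1), next='b' -> output (1, 'b'), add 'bb' as idx 2
Step 3: w='' (idx 0), next='a' -> output (0, 'a'), add 'a' as idx 3
Step 4: w='a' (idx 3), next='a' -> output (3, 'a'), add 'aa' as idx 4
Step 5: w='b' (idx 1), next='a' -> output (1, 'a'), add 'ba' as idx 5
Step 6: w='ba' (idx 5), next='a' -> output (5, 'a'), add 'baa' as idx 6
Step 7: w='a' (idx 3), next='b' -> output (3, 'b'), add 'ab' as idx 7
Step 8: w='a' (idx 3), end of input -> output (3, '')


Encoded: [(0, 'b'), (1, 'b'), (0, 'a'), (3, 'a'), (1, 'a'), (5, 'a'), (3, 'b'), (3, '')]


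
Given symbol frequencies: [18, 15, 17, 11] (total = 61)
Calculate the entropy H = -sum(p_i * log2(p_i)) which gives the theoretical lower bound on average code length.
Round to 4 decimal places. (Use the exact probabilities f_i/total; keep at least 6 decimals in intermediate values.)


Per-symbol terms -p_i * log2(p_i) with p_i = f_i/61:
  p = 18/61 = 0.295082: log2(p) = -1.760812, -p*log2(p) = 0.519584
  p = 15/61 = 0.245902: log2(p) = -2.023847, -p*log2(p) = 0.497667
  p = 17/61 = 0.278689: log2(p) = -1.843274, -p*log2(p) = 0.513699
  p = 11/61 = 0.180328: log2(p) = -2.471306, -p*log2(p) = 0.445645
H = 0.519584 + 0.497667 + 0.513699 + 0.445645 = 1.976595

H = 1.9766 bits/symbol


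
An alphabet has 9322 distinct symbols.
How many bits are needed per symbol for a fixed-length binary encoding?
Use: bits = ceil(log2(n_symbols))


log2(9322) = 13.1864
Bracket: 2^13 = 8192 < 9322 <= 2^14 = 16384
So ceil(log2(9322)) = 14

bits = ceil(log2(9322)) = ceil(13.1864) = 14 bits


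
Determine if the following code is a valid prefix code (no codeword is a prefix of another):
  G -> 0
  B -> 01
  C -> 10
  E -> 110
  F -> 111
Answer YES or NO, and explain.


Checking each pair (does one codeword prefix another?):
  G='0' vs B='01': prefix -- VIOLATION

NO -- this is NOT a valid prefix code. G (0) is a prefix of B (01).


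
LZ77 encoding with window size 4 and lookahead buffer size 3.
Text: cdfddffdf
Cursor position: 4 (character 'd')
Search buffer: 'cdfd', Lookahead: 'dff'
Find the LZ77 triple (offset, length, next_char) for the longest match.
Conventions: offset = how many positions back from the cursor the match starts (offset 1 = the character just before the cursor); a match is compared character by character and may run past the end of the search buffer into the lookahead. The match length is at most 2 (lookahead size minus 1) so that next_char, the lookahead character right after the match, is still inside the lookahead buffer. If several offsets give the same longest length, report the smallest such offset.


Try each offset into the search buffer:
  offset=1 (pos 3, char 'd'): match length 1
  offset=2 (pos 2, char 'f'): match length 0
  offset=3 (pos 1, char 'd'): match length 2
  offset=4 (pos 0, char 'c'): match length 0
Longest match has length 2 at offset 3.
next_char = character at position 4 + 2 = 6 -> 'f'

Best match: offset=3, length=2 (matching 'df' starting at position 1)
LZ77 triple: (3, 2, 'f')


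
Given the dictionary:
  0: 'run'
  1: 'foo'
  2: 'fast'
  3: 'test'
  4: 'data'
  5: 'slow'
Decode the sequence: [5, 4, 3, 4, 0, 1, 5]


Look up each index in the dictionary:
  5 -> 'slow'
  4 -> 'data'
  3 -> 'test'
  4 -> 'data'
  0 -> 'run'
  1 -> 'foo'
  5 -> 'slow'

Decoded: "slow data test data run foo slow"


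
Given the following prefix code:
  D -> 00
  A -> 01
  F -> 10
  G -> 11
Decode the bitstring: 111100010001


Decoding step by step:
Bits 11 -> G
Bits 11 -> G
Bits 00 -> D
Bits 01 -> A
Bits 00 -> D
Bits 01 -> A


Decoded message: GGDADA


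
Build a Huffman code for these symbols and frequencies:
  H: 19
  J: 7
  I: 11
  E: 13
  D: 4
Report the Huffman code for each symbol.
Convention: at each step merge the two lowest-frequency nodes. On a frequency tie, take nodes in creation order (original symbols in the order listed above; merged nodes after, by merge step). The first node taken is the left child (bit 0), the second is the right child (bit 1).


Huffman tree construction:
Step 1: Merge D(4) + J(7) = 11
Step 2: Merge I(11) + (D+J)(11) = 22
Step 3: Merge E(13) + H(19) = 32
Step 4: Merge (I+(D+J))(22) + (E+H)(32) = 54
Read each symbol's code off the tree from the root (left child = 0, right child = 1).

Codes:
  H: 11 (length 2)
  J: 011 (length 3)
  I: 00 (length 2)
  E: 10 (length 2)
  D: 010 (length 3)
Average code length: 119/54 = 2.2037 bits/symbol


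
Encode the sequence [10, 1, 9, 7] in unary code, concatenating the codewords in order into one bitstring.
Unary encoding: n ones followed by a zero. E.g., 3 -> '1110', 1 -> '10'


Encode each number as n ones followed by a terminating 0:
  10 -> 11111111110 (11 bits)
  1 -> 10 (2 bits)
  9 -> 1111111110 (10 bits)
  7 -> 11111110 (8 bits)
Total length = 11 + 2 + 10 + 8 = 31 bits.

Unary([10, 1, 9, 7]) = 1111111111010111111111011111110 (31 bits)


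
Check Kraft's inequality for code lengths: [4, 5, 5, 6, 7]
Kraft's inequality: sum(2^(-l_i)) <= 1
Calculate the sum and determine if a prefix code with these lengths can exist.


Sum = 2^(-4) + 2^(-5) + 2^(-5) + 2^(-6) + 2^(-7)
    = 0.0625 + 0.03125 + 0.03125 + 0.015625 + 0.0078125
    = 19/128 = 0.1484375
Since 0.1484375 <= 1, Kraft's inequality IS satisfied.
A prefix code with these lengths CAN exist.

Kraft sum = 0.1484375. Satisfied.


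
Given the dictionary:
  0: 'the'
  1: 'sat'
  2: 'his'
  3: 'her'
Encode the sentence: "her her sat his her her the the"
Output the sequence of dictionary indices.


Look up each word in the dictionary:
  'her' -> 3
  'her' -> 3
  'sat' -> 1
  'his' -> 2
  'her' -> 3
  'her' -> 3
  'the' -> 0
  'the' -> 0

Encoded: [3, 3, 1, 2, 3, 3, 0, 0]


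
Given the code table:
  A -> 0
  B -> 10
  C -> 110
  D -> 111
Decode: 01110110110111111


Decoding:
0 -> A
111 -> D
0 -> A
110 -> C
110 -> C
111 -> D
111 -> D


Result: ADACCDD


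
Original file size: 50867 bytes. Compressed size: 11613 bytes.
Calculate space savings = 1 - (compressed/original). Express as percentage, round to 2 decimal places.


ratio = compressed/original = 11613/50867 = 0.228301
savings = 1 - ratio = 1 - 0.228301 = 0.771699
as a percentage: 0.771699 * 100 = 77.17%

Space savings = 1 - 11613/50867 = 77.17%


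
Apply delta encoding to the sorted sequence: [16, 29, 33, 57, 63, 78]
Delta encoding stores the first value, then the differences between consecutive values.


First value: 16
Deltas:
  29 - 16 = 13
  33 - 29 = 4
  57 - 33 = 24
  63 - 57 = 6
  78 - 63 = 15


Delta encoded: [16, 13, 4, 24, 6, 15]


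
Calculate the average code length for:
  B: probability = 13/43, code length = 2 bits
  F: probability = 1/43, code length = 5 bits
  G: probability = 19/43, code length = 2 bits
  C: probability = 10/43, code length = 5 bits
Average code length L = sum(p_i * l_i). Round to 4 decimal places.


Weighted contributions p_i * l_i:
  B: (13/43) * 2 = 26/43
  F: (1/43) * 5 = 5/43
  G: (19/43) * 2 = 38/43
  C: (10/43) * 5 = 50/43
Sum = (26 + 5 + 38 + 50)/43 = 119/43

L = 119/43 = 2.7674 bits/symbol


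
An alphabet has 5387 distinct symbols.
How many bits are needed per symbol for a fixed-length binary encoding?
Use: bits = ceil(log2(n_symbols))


log2(5387) = 12.3953
Bracket: 2^12 = 4096 < 5387 <= 2^13 = 8192
So ceil(log2(5387)) = 13

bits = ceil(log2(5387)) = ceil(12.3953) = 13 bits


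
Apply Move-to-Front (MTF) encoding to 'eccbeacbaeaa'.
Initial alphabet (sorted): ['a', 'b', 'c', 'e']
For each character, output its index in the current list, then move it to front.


MTF encoding:
'e': index 3 in ['a', 'b', 'c', 'e'] -> ['e', 'a', 'b', 'c']
'c': index 3 in ['e', 'a', 'b', 'c'] -> ['c', 'e', 'a', 'b']
'c': index 0 in ['c', 'e', 'a', 'b'] -> ['c', 'e', 'a', 'b']
'b': index 3 in ['c', 'e', 'a', 'b'] -> ['b', 'c', 'e', 'a']
'e': index 2 in ['b', 'c', 'e', 'a'] -> ['e', 'b', 'c', 'a']
'a': index 3 in ['e', 'b', 'c', 'a'] -> ['a', 'e', 'b', 'c']
'c': index 3 in ['a', 'e', 'b', 'c'] -> ['c', 'a', 'e', 'b']
'b': index 3 in ['c', 'a', 'e', 'b'] -> ['b', 'c', 'a', 'e']
'a': index 2 in ['b', 'c', 'a', 'e'] -> ['a', 'b', 'c', 'e']
'e': index 3 in ['a', 'b', 'c', 'e'] -> ['e', 'a', 'b', 'c']
'a': index 1 in ['e', 'a', 'b', 'c'] -> ['a', 'e', 'b', 'c']
'a': index 0 in ['a', 'e', 'b', 'c'] -> ['a', 'e', 'b', 'c']


Output: [3, 3, 0, 3, 2, 3, 3, 3, 2, 3, 1, 0]


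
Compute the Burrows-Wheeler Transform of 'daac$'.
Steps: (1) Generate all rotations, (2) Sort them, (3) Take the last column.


Rotations (sorted):
  0: $daac -> last char: c
  1: aac$d -> last char: d
  2: ac$da -> last char: a
  3: c$daa -> last char: a
  4: daac$ -> last char: $


BWT = cdaa$


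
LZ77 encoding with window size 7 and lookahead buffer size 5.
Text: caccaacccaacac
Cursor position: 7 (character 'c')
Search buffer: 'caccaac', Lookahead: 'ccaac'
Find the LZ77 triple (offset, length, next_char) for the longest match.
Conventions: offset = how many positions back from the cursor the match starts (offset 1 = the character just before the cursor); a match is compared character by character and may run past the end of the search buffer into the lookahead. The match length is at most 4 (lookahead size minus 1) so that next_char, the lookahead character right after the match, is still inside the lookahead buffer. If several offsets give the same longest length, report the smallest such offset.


Try each offset into the search buffer:
  offset=1 (pos 6, char 'c'): match length 2
  offset=2 (pos 5, char 'a'): match length 0
  offset=3 (pos 4, char 'a'): match length 0
  offset=4 (pos 3, char 'c'): match length 1
  offset=5 (pos 2, char 'c'): match length 4
  offset=6 (pos 1, char 'a'): match length 0
  offset=7 (pos 0, char 'c'): match length 1
Longest match has length 4 at offset 5.
next_char = character at position 7 + 4 = 11 -> 'c'

Best match: offset=5, length=4 (matching 'ccaa' starting at position 2)
LZ77 triple: (5, 4, 'c')


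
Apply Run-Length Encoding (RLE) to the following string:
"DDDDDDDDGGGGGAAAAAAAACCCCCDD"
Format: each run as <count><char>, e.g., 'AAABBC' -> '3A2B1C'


Scanning runs left to right:
  i=0: run of 'D' x 8 -> '8D'
  i=8: run of 'G' x 5 -> '5G'
  i=13: run of 'A' x 8 -> '8A'
  i=21: run of 'C' x 5 -> '5C'
  i=26: run of 'D' x 2 -> '2D'

RLE = 8D5G8A5C2D


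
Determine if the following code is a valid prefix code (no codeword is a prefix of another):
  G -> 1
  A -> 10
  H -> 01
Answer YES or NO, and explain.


Checking each pair (does one codeword prefix another?):
  G='1' vs A='10': prefix -- VIOLATION

NO -- this is NOT a valid prefix code. G (1) is a prefix of A (10).


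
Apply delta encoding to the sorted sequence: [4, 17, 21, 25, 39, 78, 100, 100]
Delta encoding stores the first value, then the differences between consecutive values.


First value: 4
Deltas:
  17 - 4 = 13
  21 - 17 = 4
  25 - 21 = 4
  39 - 25 = 14
  78 - 39 = 39
  100 - 78 = 22
  100 - 100 = 0


Delta encoded: [4, 13, 4, 4, 14, 39, 22, 0]


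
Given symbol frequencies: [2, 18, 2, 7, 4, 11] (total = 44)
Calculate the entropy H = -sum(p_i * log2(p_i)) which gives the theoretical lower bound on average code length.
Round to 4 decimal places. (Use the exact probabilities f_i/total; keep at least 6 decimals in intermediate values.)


Per-symbol terms -p_i * log2(p_i) with p_i = f_i/44:
  p = 2/44 = 0.045455: log2(p) = -4.459432, -p*log2(p) = 0.202701
  p = 18/44 = 0.409091: log2(p) = -1.289507, -p*log2(p) = 0.527525
  p = 2/44 = 0.045455: log2(p) = -4.459432, -p*log2(p) = 0.202701
  p = 7/44 = 0.159091: log2(p) = -2.652077, -p*log2(p) = 0.421921
  p = 4/44 = 0.090909: log2(p) = -3.459432, -p*log2(p) = 0.314494
  p = 11/44 = 0.250000: log2(p) = -2.000000, -p*log2(p) = 0.500000
H = 0.202701 + 0.527525 + 0.202701 + 0.421921 + 0.314494 + 0.500000 = 2.169342

H = 2.1693 bits/symbol


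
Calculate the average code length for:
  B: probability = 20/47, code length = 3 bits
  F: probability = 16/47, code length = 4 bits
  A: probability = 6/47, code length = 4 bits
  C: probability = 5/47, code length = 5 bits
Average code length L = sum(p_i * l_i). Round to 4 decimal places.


Weighted contributions p_i * l_i:
  B: (20/47) * 3 = 60/47
  F: (16/47) * 4 = 64/47
  A: (6/47) * 4 = 24/47
  C: (5/47) * 5 = 25/47
Sum = (60 + 64 + 24 + 25)/47 = 173/47

L = 173/47 = 3.6809 bits/symbol


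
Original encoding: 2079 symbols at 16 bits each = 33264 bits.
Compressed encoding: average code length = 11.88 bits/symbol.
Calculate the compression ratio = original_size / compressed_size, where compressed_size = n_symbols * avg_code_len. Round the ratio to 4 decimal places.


original_size = n_symbols * orig_bits = 2079 * 16 = 33264 bits
compressed_size = n_symbols * avg_code_len = 2079 * 11.88 = 24698.52 bits
ratio = original_size / compressed_size = 33264 / 24698.52 = 1.3468

Compression ratio = 1.3468


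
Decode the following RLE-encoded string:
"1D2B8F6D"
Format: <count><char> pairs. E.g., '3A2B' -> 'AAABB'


Expanding each <count><char> pair:
  1D -> 'D'
  2B -> 'BB'
  8F -> 'FFFFFFFF'
  6D -> 'DDDDDD'

Decoded = DBBFFFFFFFFDDDDDD


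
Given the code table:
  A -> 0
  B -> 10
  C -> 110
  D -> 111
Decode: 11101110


Decoding:
111 -> D
0 -> A
111 -> D
0 -> A


Result: DADA


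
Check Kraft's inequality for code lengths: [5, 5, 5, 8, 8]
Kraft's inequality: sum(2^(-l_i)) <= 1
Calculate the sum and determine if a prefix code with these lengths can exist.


Sum = 2^(-5) + 2^(-5) + 2^(-5) + 2^(-8) + 2^(-8)
    = 0.03125 + 0.03125 + 0.03125 + 0.00390625 + 0.00390625
    = 26/256 = 0.1015625
Since 0.1015625 <= 1, Kraft's inequality IS satisfied.
A prefix code with these lengths CAN exist.

Kraft sum = 0.1015625. Satisfied.


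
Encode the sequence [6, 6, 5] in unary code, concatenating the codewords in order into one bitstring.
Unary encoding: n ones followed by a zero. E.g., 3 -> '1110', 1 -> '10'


Encode each number as n ones followed by a terminating 0:
  6 -> 1111110 (7 bits)
  6 -> 1111110 (7 bits)
  5 -> 111110 (6 bits)
Total length = 7 + 7 + 6 = 20 bits.

Unary([6, 6, 5]) = 11111101111110111110 (20 bits)


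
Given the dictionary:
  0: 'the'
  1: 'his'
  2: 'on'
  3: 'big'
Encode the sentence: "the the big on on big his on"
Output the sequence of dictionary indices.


Look up each word in the dictionary:
  'the' -> 0
  'the' -> 0
  'big' -> 3
  'on' -> 2
  'on' -> 2
  'big' -> 3
  'his' -> 1
  'on' -> 2

Encoded: [0, 0, 3, 2, 2, 3, 1, 2]


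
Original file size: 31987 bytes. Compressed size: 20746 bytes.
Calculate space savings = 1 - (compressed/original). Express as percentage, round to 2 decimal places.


ratio = compressed/original = 20746/31987 = 0.648576
savings = 1 - ratio = 1 - 0.648576 = 0.351424
as a percentage: 0.351424 * 100 = 35.14%

Space savings = 1 - 20746/31987 = 35.14%


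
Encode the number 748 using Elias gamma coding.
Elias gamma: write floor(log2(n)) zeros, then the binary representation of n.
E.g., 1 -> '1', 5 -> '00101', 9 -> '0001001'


num_bits = floor(log2(748)) + 1 = 10
leading_zeros = num_bits - 1 = 9
binary(748) = 1011101100

Elias gamma(748) = '000000000' + '1011101100' = 0000000001011101100 (19 bits)


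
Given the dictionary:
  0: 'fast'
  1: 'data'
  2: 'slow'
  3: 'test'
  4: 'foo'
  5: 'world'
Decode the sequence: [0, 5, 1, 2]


Look up each index in the dictionary:
  0 -> 'fast'
  5 -> 'world'
  1 -> 'data'
  2 -> 'slow'

Decoded: "fast world data slow"


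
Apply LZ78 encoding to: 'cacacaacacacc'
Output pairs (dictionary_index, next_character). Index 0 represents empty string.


LZ78 encoding steps:
Dictionary: {0: ''}
Step 1: w='' (idx 0), next='c' -> output (0, 'c'), add 'c' as idx 1
Step 2: w='' (idx 0), next='a' -> output (0, 'a'), add 'a' as idx 2
Step 3: w='c' (idx 1), next='a' -> output (1, 'a'), add 'ca' as idx 3
Step 4: w='ca' (idx 3), next='a' -> output (3, 'a'), add 'caa' as idx 4
Step 5: w='ca' (idx 3), next='c' -> output (3, 'c'), add 'cac' as idx 5
Step 6: w='a' (idx 2), next='c' -> output (2, 'c'), add 'ac' as idx 6
Step 7: w='c' (idx 1), end of input -> output (1, '')


Encoded: [(0, 'c'), (0, 'a'), (1, 'a'), (3, 'a'), (3, 'c'), (2, 'c'), (1, '')]


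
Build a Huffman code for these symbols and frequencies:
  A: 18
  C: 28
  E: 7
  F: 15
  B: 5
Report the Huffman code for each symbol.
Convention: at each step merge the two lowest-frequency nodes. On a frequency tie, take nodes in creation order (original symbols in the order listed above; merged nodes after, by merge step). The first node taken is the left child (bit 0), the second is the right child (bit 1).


Huffman tree construction:
Step 1: Merge B(5) + E(7) = 12
Step 2: Merge (B+E)(12) + F(15) = 27
Step 3: Merge A(18) + ((B+E)+F)(27) = 45
Step 4: Merge C(28) + (A+((B+E)+F))(45) = 73
Read each symbol's code off the tree from the root (left child = 0, right child = 1).

Codes:
  A: 10 (length 2)
  C: 0 (length 1)
  E: 1101 (length 4)
  F: 111 (length 3)
  B: 1100 (length 4)
Average code length: 157/73 = 2.1507 bits/symbol


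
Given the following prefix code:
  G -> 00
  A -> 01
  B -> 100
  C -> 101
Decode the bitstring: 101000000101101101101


Decoding step by step:
Bits 101 -> C
Bits 00 -> G
Bits 00 -> G
Bits 00 -> G
Bits 101 -> C
Bits 101 -> C
Bits 101 -> C
Bits 101 -> C


Decoded message: CGGGCCCC


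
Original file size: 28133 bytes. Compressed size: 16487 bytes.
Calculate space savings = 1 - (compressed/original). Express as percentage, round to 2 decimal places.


ratio = compressed/original = 16487/28133 = 0.586038
savings = 1 - ratio = 1 - 0.586038 = 0.413962
as a percentage: 0.413962 * 100 = 41.4%

Space savings = 1 - 16487/28133 = 41.4%


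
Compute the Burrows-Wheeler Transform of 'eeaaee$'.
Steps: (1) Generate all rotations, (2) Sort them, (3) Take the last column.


Rotations (sorted):
  0: $eeaaee -> last char: e
  1: aaee$ee -> last char: e
  2: aee$eea -> last char: a
  3: e$eeaae -> last char: e
  4: eaaee$e -> last char: e
  5: ee$eeaa -> last char: a
  6: eeaaee$ -> last char: $


BWT = eeaeea$


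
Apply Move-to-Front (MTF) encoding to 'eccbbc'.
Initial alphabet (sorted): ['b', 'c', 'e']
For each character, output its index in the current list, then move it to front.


MTF encoding:
'e': index 2 in ['b', 'c', 'e'] -> ['e', 'b', 'c']
'c': index 2 in ['e', 'b', 'c'] -> ['c', 'e', 'b']
'c': index 0 in ['c', 'e', 'b'] -> ['c', 'e', 'b']
'b': index 2 in ['c', 'e', 'b'] -> ['b', 'c', 'e']
'b': index 0 in ['b', 'c', 'e'] -> ['b', 'c', 'e']
'c': index 1 in ['b', 'c', 'e'] -> ['c', 'b', 'e']


Output: [2, 2, 0, 2, 0, 1]


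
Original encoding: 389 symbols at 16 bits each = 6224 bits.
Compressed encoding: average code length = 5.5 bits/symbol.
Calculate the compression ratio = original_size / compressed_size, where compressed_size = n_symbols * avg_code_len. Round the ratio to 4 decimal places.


original_size = n_symbols * orig_bits = 389 * 16 = 6224 bits
compressed_size = n_symbols * avg_code_len = 389 * 5.5 = 2139.5 bits
ratio = original_size / compressed_size = 6224 / 2139.5 = 2.9091

Compression ratio = 2.9091


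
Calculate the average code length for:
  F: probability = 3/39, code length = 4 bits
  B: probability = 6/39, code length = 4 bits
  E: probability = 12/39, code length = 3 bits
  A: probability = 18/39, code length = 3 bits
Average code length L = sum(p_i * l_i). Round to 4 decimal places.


Weighted contributions p_i * l_i:
  F: (3/39) * 4 = 12/39
  B: (6/39) * 4 = 24/39
  E: (12/39) * 3 = 36/39
  A: (18/39) * 3 = 54/39
Sum = (12 + 24 + 36 + 54)/39 = 126/39

L = 126/39 = 3.2308 bits/symbol


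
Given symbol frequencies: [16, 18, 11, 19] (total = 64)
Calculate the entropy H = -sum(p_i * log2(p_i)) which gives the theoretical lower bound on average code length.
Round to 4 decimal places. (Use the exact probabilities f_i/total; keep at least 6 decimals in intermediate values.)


Per-symbol terms -p_i * log2(p_i) with p_i = f_i/64:
  p = 16/64 = 0.250000: log2(p) = -2.000000, -p*log2(p) = 0.500000
  p = 18/64 = 0.281250: log2(p) = -1.830075, -p*log2(p) = 0.514709
  p = 11/64 = 0.171875: log2(p) = -2.540568, -p*log2(p) = 0.436660
  p = 19/64 = 0.296875: log2(p) = -1.752072, -p*log2(p) = 0.520147
H = 0.500000 + 0.514709 + 0.436660 + 0.520147 = 1.971516

H = 1.9715 bits/symbol


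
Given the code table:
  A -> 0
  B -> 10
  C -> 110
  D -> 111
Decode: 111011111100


Decoding:
111 -> D
0 -> A
111 -> D
111 -> D
0 -> A
0 -> A


Result: DADDAA


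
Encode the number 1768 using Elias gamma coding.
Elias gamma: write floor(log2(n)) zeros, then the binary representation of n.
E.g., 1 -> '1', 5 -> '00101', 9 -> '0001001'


num_bits = floor(log2(1768)) + 1 = 11
leading_zeros = num_bits - 1 = 10
binary(1768) = 11011101000

Elias gamma(1768) = '0000000000' + '11011101000' = 000000000011011101000 (21 bits)


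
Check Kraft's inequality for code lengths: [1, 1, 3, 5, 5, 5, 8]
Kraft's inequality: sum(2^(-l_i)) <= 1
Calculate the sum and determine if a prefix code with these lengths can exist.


Sum = 2^(-1) + 2^(-1) + 2^(-3) + 2^(-5) + 2^(-5) + 2^(-5) + 2^(-8)
    = 0.5 + 0.5 + 0.125 + 0.03125 + 0.03125 + 0.03125 + 0.00390625
    = 313/256 = 1.22265625
Since 1.22265625 > 1, Kraft's inequality is NOT satisfied.
A prefix code with these lengths CANNOT exist.

Kraft sum = 1.22265625. Not satisfied.


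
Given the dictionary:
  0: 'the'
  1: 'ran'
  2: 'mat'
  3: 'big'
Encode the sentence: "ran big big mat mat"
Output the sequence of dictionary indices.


Look up each word in the dictionary:
  'ran' -> 1
  'big' -> 3
  'big' -> 3
  'mat' -> 2
  'mat' -> 2

Encoded: [1, 3, 3, 2, 2]


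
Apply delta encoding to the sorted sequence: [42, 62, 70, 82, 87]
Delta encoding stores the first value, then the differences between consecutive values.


First value: 42
Deltas:
  62 - 42 = 20
  70 - 62 = 8
  82 - 70 = 12
  87 - 82 = 5


Delta encoded: [42, 20, 8, 12, 5]


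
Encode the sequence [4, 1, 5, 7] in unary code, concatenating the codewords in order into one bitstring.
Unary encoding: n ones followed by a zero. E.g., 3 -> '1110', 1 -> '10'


Encode each number as n ones followed by a terminating 0:
  4 -> 11110 (5 bits)
  1 -> 10 (2 bits)
  5 -> 111110 (6 bits)
  7 -> 11111110 (8 bits)
Total length = 5 + 2 + 6 + 8 = 21 bits.

Unary([4, 1, 5, 7]) = 111101011111011111110 (21 bits)


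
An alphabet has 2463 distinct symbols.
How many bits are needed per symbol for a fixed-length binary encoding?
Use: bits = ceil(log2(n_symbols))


log2(2463) = 11.2662
Bracket: 2^11 = 2048 < 2463 <= 2^12 = 4096
So ceil(log2(2463)) = 12

bits = ceil(log2(2463)) = ceil(11.2662) = 12 bits


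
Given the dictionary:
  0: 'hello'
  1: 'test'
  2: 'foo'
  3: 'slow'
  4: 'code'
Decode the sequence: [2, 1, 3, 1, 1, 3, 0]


Look up each index in the dictionary:
  2 -> 'foo'
  1 -> 'test'
  3 -> 'slow'
  1 -> 'test'
  1 -> 'test'
  3 -> 'slow'
  0 -> 'hello'

Decoded: "foo test slow test test slow hello"


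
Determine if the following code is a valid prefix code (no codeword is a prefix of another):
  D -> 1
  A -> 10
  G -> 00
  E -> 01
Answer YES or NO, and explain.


Checking each pair (does one codeword prefix another?):
  D='1' vs A='10': prefix -- VIOLATION

NO -- this is NOT a valid prefix code. D (1) is a prefix of A (10).


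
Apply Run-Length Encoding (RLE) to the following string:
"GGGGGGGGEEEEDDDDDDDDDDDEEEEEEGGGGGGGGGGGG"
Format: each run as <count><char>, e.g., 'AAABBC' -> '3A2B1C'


Scanning runs left to right:
  i=0: run of 'G' x 8 -> '8G'
  i=8: run of 'E' x 4 -> '4E'
  i=12: run of 'D' x 11 -> '11D'
  i=23: run of 'E' x 6 -> '6E'
  i=29: run of 'G' x 12 -> '12G'

RLE = 8G4E11D6E12G


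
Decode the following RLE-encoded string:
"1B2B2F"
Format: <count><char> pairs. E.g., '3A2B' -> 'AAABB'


Expanding each <count><char> pair:
  1B -> 'B'
  2B -> 'BB'
  2F -> 'FF'

Decoded = BBBFF


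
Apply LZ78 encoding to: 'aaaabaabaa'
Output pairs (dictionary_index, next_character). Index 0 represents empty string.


LZ78 encoding steps:
Dictionary: {0: ''}
Step 1: w='' (idx 0), next='a' -> output (0, 'a'), add 'a' as idx 1
Step 2: w='a' (idx 1), next='a' -> output (1, 'a'), add 'aa' as idx 2
Step 3: w='a' (idx 1), next='b' -> output (1, 'b'), add 'ab' as idx 3
Step 4: w='aa' (idx 2), next='b' -> output (2, 'b'), add 'aab' as idx 4
Step 5: w='aa' (idx 2), end of input -> output (2, '')


Encoded: [(0, 'a'), (1, 'a'), (1, 'b'), (2, 'b'), (2, '')]


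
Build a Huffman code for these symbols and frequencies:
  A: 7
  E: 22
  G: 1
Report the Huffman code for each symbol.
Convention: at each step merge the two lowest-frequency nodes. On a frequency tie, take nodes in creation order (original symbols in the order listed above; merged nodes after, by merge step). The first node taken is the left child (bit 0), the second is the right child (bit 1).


Huffman tree construction:
Step 1: Merge G(1) + A(7) = 8
Step 2: Merge (G+A)(8) + E(22) = 30
Read each symbol's code off the tree from the root (left child = 0, right child = 1).

Codes:
  A: 01 (length 2)
  E: 1 (length 1)
  G: 00 (length 2)
Average code length: 38/30 = 1.2667 bits/symbol


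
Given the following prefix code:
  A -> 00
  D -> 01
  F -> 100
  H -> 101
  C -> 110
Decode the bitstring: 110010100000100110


Decoding step by step:
Bits 110 -> C
Bits 01 -> D
Bits 01 -> D
Bits 00 -> A
Bits 00 -> A
Bits 01 -> D
Bits 00 -> A
Bits 110 -> C


Decoded message: CDDAADAC


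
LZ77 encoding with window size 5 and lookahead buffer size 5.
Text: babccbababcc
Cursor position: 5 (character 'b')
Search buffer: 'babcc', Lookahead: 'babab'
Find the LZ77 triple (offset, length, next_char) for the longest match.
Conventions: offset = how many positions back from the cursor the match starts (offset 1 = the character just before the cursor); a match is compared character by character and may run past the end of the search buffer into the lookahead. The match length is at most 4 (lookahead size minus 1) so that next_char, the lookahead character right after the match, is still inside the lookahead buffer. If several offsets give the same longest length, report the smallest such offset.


Try each offset into the search buffer:
  offset=1 (pos 4, char 'c'): match length 0
  offset=2 (pos 3, char 'c'): match length 0
  offset=3 (pos 2, char 'b'): match length 1
  offset=4 (pos 1, char 'a'): match length 0
  offset=5 (pos 0, char 'b'): match length 3
Longest match has length 3 at offset 5.
next_char = character at position 5 + 3 = 8 -> 'a'

Best match: offset=5, length=3 (matching 'bab' starting at position 0)
LZ77 triple: (5, 3, 'a')


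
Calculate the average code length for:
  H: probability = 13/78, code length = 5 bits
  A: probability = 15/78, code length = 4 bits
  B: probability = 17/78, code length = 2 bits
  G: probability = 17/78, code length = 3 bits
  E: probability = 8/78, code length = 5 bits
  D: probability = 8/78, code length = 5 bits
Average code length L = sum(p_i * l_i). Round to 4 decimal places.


Weighted contributions p_i * l_i:
  H: (13/78) * 5 = 65/78
  A: (15/78) * 4 = 60/78
  B: (17/78) * 2 = 34/78
  G: (17/78) * 3 = 51/78
  E: (8/78) * 5 = 40/78
  D: (8/78) * 5 = 40/78
Sum = (65 + 60 + 34 + 51 + 40 + 40)/78 = 290/78

L = 290/78 = 3.7179 bits/symbol


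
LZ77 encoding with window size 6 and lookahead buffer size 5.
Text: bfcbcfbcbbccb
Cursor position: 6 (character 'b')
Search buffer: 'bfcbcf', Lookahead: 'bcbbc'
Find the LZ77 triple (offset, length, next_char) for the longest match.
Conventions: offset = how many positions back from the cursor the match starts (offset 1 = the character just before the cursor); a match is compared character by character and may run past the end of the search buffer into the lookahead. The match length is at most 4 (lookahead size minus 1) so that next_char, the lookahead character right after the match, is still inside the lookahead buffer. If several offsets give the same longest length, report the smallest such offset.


Try each offset into the search buffer:
  offset=1 (pos 5, char 'f'): match length 0
  offset=2 (pos 4, char 'c'): match length 0
  offset=3 (pos 3, char 'b'): match length 2
  offset=4 (pos 2, char 'c'): match length 0
  offset=5 (pos 1, char 'f'): match length 0
  offset=6 (pos 0, char 'b'): match length 1
Longest match has length 2 at offset 3.
next_char = character at position 6 + 2 = 8 -> 'b'

Best match: offset=3, length=2 (matching 'bc' starting at position 3)
LZ77 triple: (3, 2, 'b')
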